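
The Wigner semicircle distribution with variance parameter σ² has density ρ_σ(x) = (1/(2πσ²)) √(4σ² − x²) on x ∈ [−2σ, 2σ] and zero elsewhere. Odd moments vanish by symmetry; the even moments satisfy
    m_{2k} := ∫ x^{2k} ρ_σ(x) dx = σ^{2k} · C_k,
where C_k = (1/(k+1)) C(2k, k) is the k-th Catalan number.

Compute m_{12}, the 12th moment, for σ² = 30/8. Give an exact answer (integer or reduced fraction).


By the scaled semicircle moment identity, m_{2k} = σ^{2k} · C_k with k = 6.
C_6 = (1/(k+1)) · C(2k, k) = (1/7) · C(12, 6) = (1/7) · 924 = 132.
σ^{2k} = (σ²)^k = (30/8)^6 = 11390625/4096.

Therefore m_{12} = σ^{12} · C_6 = (11390625/4096) · 132 = 375890625/1024.


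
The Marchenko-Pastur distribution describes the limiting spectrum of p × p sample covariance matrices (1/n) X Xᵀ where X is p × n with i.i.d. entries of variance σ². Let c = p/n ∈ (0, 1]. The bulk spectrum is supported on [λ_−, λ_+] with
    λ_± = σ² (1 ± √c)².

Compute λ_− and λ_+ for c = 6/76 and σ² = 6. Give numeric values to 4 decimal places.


c = 6/76 = 0.078947; √c = 0.280976.
λ_− = σ² (1 − √c)² = 6 · (1 − 0.280976)² = 6 · (0.719024)² = 3.101975.
λ_+ = σ² (1 + √c)² = 6 · (1 + 0.280976)² = 6 · (1.280976)² = 9.845393.

Rounded to 4 decimal places: λ_− ≈ 3.1020, λ_+ ≈ 9.8454.


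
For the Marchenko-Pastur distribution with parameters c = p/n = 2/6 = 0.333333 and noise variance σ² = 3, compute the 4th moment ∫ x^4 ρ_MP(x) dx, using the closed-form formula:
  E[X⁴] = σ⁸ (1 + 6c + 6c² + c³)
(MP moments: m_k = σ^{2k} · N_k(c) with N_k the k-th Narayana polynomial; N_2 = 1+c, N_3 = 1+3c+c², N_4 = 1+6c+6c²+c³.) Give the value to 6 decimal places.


E[X⁴] = σ⁸ (1 + 6c + 6c² + c³) (fourth MP moment). With σ² = 3 (so σ⁸ = 81) and c = 2/6 = 0.333333: E[X⁴] = 81 · (1 + 6·0.333333 + 6·(0.333333)² + (0.333333)³) = 81 · 3.703704.

So E[X^4] = 300.000000.


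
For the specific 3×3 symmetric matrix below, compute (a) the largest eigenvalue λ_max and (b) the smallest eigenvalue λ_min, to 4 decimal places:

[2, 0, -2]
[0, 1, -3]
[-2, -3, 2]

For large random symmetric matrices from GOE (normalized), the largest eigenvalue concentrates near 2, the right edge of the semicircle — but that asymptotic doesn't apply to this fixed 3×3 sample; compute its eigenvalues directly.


Since M is real symmetric, all three eigenvalues are real; they are the roots of det(λI − M) = λ³ − (tr M) λ² + s λ − det M, where s is the sum of the principal 2×2 minors.
tr M = 2 + 1 + 2 = 5.
s = (2·1 − 0²) + (2·2 − (-2)²) + (1·2 − (-3)²) = 2 + 0 + (-7) = -5.
det M (expand along row 1) = 2·(-7) − 0·(-6) + (-2)·2 = -18.
Characteristic polynomial: λ³ − 5λ² − 5λ + 18 = 0.
Substitute λ = y + (tr M)/3 = y + 1.666667 to remove the quadratic term: y³ + p·y + q = 0 with p = s − (tr M)²/3 = -13.333333 and q = −2(tr M)³/27 + (tr M)·s/3 − det M = 0.407407.
Three real roots ⇒ use the trigonometric (Viète) form: r = 2√(−p/3) = 4.216370, φ = arccos(3q/(p·r)) = arccos(-0.021741) = 1.592539 rad.
y_k = r·cos(φ/3 − 2πk/3) for k = 0, 1, 2 gives y = 3.636109, 0.030558, -3.666667.
λ_k = y_k + 1.666667 gives λ = 5.3028, 1.6972, -2.0000 (check: the sum is 5.0000 = tr M).

Hence λ_max = 5.3028 and λ_min = -2.0000.


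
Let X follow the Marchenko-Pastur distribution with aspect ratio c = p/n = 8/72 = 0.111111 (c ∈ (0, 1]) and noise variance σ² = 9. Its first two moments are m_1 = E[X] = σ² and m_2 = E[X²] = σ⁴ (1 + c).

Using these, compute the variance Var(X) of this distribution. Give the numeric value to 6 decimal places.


m_1 = E[X] = σ² = 9, so m_1² = 81.
m_2 = E[X²] = σ⁴ (1 + c) = 81 · (1 + 0.111111) = 81 · 1.111111 = 90.000000.
(Note m_2 − m_1² simplifies to c · σ⁴ = 0.111111 · 81.)

Var(X) = m_2 − m_1² = 90.000000 − 81 = 9.000000.


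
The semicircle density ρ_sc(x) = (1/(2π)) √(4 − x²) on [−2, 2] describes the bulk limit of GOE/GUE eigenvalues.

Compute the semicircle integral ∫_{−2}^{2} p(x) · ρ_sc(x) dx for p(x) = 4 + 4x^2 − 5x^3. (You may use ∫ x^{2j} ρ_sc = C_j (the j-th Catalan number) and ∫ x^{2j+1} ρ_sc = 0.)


Write p(x) = Σ a_i x^i, split into monomials and integrate each against ρ_sc separately.
Using ∫ x^{2j} ρ_sc = C_j = (1/(j+1)) C(2j, j) (Catalan numbers) and ∫ x^{2j+1} ρ_sc = 0 (odd monomials vanish by symmetry):
  i = 0 (even): a_0 · C_{0} = 4 · 1 = 4
  i = 2 (even): a_2 · C_{1} = 4 · 1 = 4
  i = 3 (odd): ∫ x^3 ρ_sc = 0 (vanishes)

Summing the contributions: ∫_{−2}^{2} p(x) ρ_sc(x) dx = 4 + 4 = 8.


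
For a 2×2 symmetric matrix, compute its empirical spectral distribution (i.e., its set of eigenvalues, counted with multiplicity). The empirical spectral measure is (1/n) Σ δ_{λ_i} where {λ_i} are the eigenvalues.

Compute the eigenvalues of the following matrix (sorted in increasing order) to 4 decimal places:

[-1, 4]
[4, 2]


Since M is real symmetric, both eigenvalues are real; they are the roots of det(λI − M) = λ² − (tr M) λ + det M.
tr M = -1 + 2 = 1.
det M = (-1)·2 − 4² = -2 − 16 = -18.
Characteristic polynomial: λ² − λ − 18 = 0.
Discriminant Δ = (tr M)² − 4·det M = 1 − (-72) = 73; √Δ = 8.544004.
λ = (tr M ± √Δ)/2 = (1 ± 8.544004)/2, giving (tr M − √Δ)/2 = -3.7720 and (tr M + √Δ)/2 = 4.7720.

Eigenvalues sorted in increasing order: [-3.7720, 4.7720].


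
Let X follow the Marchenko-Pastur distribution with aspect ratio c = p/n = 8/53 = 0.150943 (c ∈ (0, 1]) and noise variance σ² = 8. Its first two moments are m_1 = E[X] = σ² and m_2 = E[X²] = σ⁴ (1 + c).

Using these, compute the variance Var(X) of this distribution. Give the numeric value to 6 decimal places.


m_1 = E[X] = σ² = 8, so m_1² = 64.
m_2 = E[X²] = σ⁴ (1 + c) = 64 · (1 + 0.150943) = 64 · 1.150943 = 73.660377.
(Note m_2 − m_1² simplifies to c · σ⁴ = 0.150943 · 64.)

Var(X) = m_2 − m_1² = 73.660377 − 64 = 9.660377.


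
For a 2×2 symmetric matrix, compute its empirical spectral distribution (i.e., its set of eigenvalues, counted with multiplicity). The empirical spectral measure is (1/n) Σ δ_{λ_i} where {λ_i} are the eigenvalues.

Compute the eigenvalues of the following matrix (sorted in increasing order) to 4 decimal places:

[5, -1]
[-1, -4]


Since M is real symmetric, both eigenvalues are real; they are the roots of det(λI − M) = λ² − (tr M) λ + det M.
tr M = 5 + (-4) = 1.
det M = 5·(-4) − (-1)² = -20 − 1 = -21.
Characteristic polynomial: λ² − λ − 21 = 0.
Discriminant Δ = (tr M)² − 4·det M = 1 − (-84) = 85; √Δ = 9.219544.
λ = (tr M ± √Δ)/2 = (1 ± 9.219544)/2, giving (tr M − √Δ)/2 = -4.1098 and (tr M + √Δ)/2 = 5.1098.

Eigenvalues sorted in increasing order: [-4.1098, 5.1098].


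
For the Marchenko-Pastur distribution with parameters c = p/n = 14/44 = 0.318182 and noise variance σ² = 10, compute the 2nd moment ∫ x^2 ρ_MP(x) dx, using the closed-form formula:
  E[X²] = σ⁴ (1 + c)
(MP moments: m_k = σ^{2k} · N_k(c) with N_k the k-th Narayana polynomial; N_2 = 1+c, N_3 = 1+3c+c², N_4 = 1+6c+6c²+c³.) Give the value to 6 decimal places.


E[X²] = σ⁴ (1 + c) (second MP moment). With σ² = 10 (so σ⁴ = 100) and c = 14/44 = 0.318182: E[X²] = 100 · (1 + 0.318182) = 100 · 1.318182.

So E[X^2] = 131.818182.


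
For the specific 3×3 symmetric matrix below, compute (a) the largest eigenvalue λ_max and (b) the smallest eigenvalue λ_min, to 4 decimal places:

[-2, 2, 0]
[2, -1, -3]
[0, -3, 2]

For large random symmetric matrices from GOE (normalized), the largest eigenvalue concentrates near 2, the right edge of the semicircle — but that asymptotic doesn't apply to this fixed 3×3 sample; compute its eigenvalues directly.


Since M is real symmetric, all three eigenvalues are real; they are the roots of det(λI − M) = λ³ − (tr M) λ² + s λ − det M, where s is the sum of the principal 2×2 minors.
tr M = -2 + (-1) + 2 = -1.
s = ((-2)·(-1) − 2²) + ((-2)·2 − 0²) + ((-1)·2 − (-3)²) = -2 + (-4) + (-11) = -17.
det M (expand along row 1) = (-2)·(-11) − 2·4 + 0·(-6) = 14.
Characteristic polynomial: λ³ + λ² − 17λ − 14 = 0.
Substitute λ = y + (tr M)/3 = y − 0.333333 to remove the quadratic term: y³ + p·y + q = 0 with p = s − (tr M)²/3 = -17.333333 and q = −2(tr M)³/27 + (tr M)·s/3 − det M = -8.259259.
Three real roots ⇒ use the trigonometric (Viète) form: r = 2√(−p/3) = 4.807402, φ = arccos(3q/(p·r)) = arccos(0.297351) = 1.268879 rad.
y_k = r·cos(φ/3 − 2πk/3) for k = 0, 1, 2 gives y = 4.383764, -0.482996, -3.900768.
λ_k = y_k − 0.333333 gives λ = 4.0504, -0.8163, -4.2341 (check: the sum is -1.0000 = tr M).

Hence λ_max = 4.0504 and λ_min = -4.2341.


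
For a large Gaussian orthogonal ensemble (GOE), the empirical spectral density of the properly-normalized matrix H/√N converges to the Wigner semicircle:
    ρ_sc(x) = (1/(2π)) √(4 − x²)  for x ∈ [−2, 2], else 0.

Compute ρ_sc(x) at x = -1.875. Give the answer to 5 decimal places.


ρ_sc(x) = (1/(2π)) √(4 − x²). With x = -1.875:
  4 − x² = 4 − (-1.875)² = 4 − 3.515625 = 0.484375.
  √(4 − x²) = 0.695971.
  1/(2π) = 0.159155.
  ρ_sc(-1.875) = 0.159155 · 0.695971 = 0.110767.

Rounded to 5 decimal places: ρ_sc(-1.875) ≈ 0.11077.


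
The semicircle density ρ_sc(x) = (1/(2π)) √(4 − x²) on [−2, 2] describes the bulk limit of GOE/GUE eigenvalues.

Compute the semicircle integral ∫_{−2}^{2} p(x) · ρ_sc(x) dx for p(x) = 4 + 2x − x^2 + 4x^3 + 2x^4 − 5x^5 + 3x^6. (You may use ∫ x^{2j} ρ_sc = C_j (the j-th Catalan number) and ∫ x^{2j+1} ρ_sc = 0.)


Write p(x) = Σ a_i x^i, split into monomials and integrate each against ρ_sc separately.
Using ∫ x^{2j} ρ_sc = C_j = (1/(j+1)) C(2j, j) (Catalan numbers) and ∫ x^{2j+1} ρ_sc = 0 (odd monomials vanish by symmetry):
  i = 0 (even): a_0 · C_{0} = 4 · 1 = 4
  i = 1 (odd): ∫ x^1 ρ_sc = 0 (vanishes)
  i = 2 (even): a_2 · C_{1} = -1 · 1 = -1
  i = 3 (odd): ∫ x^3 ρ_sc = 0 (vanishes)
  i = 4 (even): a_4 · C_{2} = 2 · 2 = 4
  i = 5 (odd): ∫ x^5 ρ_sc = 0 (vanishes)
  i = 6 (even): a_6 · C_{3} = 3 · 5 = 15

Summing the contributions: ∫_{−2}^{2} p(x) ρ_sc(x) dx = 4 + (-1) + 4 + 15 = 22.


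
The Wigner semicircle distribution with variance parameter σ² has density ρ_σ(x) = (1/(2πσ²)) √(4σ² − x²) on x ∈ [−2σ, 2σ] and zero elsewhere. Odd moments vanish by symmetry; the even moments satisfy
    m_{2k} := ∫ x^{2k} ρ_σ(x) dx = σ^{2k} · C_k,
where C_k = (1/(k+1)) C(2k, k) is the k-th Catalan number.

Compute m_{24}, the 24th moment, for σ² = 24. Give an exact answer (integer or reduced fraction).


By the scaled semicircle moment identity, m_{2k} = σ^{2k} · C_k with k = 12.
C_12 = (1/(k+1)) · C(2k, k) = (1/13) · C(24, 12) = (1/13) · 2704156 = 208012.
σ^{2k} = (σ²)^k = (24)^12 = 36520347436056576.

Therefore m_{24} = σ^{24} · C_12 = 36520347436056576 · 208012 = 7596670510869000486912.


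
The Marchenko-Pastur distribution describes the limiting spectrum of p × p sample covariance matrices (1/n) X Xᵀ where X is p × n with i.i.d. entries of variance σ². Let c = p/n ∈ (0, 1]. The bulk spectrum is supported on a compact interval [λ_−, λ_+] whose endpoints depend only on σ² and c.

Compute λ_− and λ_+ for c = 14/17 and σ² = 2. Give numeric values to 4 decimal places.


c = 14/17 = 0.823529; √c = 0.907485.
λ_− = σ² (1 − √c)² = 2 · (1 − 0.907485)² = 2 · (0.092515)² = 0.017118.
λ_+ = σ² (1 + √c)² = 2 · (1 + 0.907485)² = 2 · (1.907485)² = 7.277000.

Rounded to 4 decimal places: λ_− ≈ 0.0171, λ_+ ≈ 7.2770.


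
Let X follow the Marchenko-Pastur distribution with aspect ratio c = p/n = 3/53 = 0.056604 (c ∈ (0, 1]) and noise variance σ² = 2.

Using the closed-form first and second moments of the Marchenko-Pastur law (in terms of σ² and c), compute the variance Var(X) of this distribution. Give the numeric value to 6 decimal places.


Recall the MP moments m_1 = E[X] = σ² and m_2 = E[X²] = σ⁴ (1 + c).
m_1 = E[X] = σ² = 2, so m_1² = 4.
m_2 = E[X²] = σ⁴ (1 + c) = 4 · (1 + 0.056604) = 4 · 1.056604 = 4.226415.
(Note m_2 − m_1² simplifies to c · σ⁴ = 0.056604 · 4.)

Var(X) = m_2 − m_1² = 4.226415 − 4 = 0.226415.


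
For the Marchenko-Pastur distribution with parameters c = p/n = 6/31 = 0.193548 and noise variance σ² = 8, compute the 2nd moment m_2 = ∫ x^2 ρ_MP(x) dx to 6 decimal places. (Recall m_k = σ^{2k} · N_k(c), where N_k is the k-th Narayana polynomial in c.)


E[X²] = σ⁴ (1 + c) (second MP moment). With σ² = 8 (so σ⁴ = 64) and c = 6/31 = 0.193548: E[X²] = 64 · (1 + 0.193548) = 64 · 1.193548.

So E[X^2] = 76.387097.


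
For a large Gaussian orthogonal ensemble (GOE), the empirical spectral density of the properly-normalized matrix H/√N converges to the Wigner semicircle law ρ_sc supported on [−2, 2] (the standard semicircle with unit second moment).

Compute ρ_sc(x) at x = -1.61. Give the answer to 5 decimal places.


ρ_sc(x) = (1/(2π)) √(4 − x²). With x = -1.61:
  4 − x² = 4 − (-1.61)² = 4 − 2.592100 = 1.407900.
  √(4 − x²) = 1.186550.
  1/(2π) = 0.159155.
  ρ_sc(-1.61) = 0.159155 · 1.186550 = 0.188845.

Rounded to 5 decimal places: ρ_sc(-1.61) ≈ 0.18885.


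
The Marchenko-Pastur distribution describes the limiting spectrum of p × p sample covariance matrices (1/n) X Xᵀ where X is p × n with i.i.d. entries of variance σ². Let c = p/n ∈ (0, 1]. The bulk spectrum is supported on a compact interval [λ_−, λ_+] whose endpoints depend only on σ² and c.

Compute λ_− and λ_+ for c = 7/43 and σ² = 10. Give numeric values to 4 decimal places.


c = 7/43 = 0.162791; √c = 0.403473.
λ_− = σ² (1 − √c)² = 10 · (1 − 0.403473)² = 10 · (0.596527)² = 3.558441.
λ_+ = σ² (1 + √c)² = 10 · (1 + 0.403473)² = 10 · (1.403473)² = 19.697373.

Rounded to 4 decimal places: λ_− ≈ 3.5584, λ_+ ≈ 19.6974.


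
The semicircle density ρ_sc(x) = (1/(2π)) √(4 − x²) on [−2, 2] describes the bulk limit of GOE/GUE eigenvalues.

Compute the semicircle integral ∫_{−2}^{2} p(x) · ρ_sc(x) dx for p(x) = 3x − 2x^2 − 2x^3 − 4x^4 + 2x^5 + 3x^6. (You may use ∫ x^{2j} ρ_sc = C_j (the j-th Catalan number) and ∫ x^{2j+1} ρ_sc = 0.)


Write p(x) = Σ a_i x^i, split into monomials and integrate each against ρ_sc separately.
Using ∫ x^{2j} ρ_sc = C_j = (1/(j+1)) C(2j, j) (Catalan numbers) and ∫ x^{2j+1} ρ_sc = 0 (odd monomials vanish by symmetry):
  i = 1 (odd): ∫ x^1 ρ_sc = 0 (vanishes)
  i = 2 (even): a_2 · C_{1} = -2 · 1 = -2
  i = 3 (odd): ∫ x^3 ρ_sc = 0 (vanishes)
  i = 4 (even): a_4 · C_{2} = -4 · 2 = -8
  i = 5 (odd): ∫ x^5 ρ_sc = 0 (vanishes)
  i = 6 (even): a_6 · C_{3} = 3 · 5 = 15

Summing the contributions: ∫_{−2}^{2} p(x) ρ_sc(x) dx = (-2) + (-8) + 15 = 5.


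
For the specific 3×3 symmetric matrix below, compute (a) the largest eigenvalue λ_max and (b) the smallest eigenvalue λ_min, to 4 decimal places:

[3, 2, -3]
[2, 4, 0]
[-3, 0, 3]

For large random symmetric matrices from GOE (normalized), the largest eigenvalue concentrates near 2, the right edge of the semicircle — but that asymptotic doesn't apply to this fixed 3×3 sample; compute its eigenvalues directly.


Since M is real symmetric, all three eigenvalues are real; they are the roots of det(λI − M) = λ³ − (tr M) λ² + s λ − det M, where s is the sum of the principal 2×2 minors.
tr M = 3 + 4 + 3 = 10.
s = (3·4 − 2²) + (3·3 − (-3)²) + (4·3 − 0²) = 8 + 0 + 12 = 20.
det M (expand along row 1) = 3·12 − 2·6 + (-3)·12 = -12.
Characteristic polynomial: λ³ − 10λ² + 20λ + 12 = 0.
Substitute λ = y + (tr M)/3 = y + 3.333333 to remove the quadratic term: y³ + p·y + q = 0 with p = s − (tr M)²/3 = -13.333333 and q = −2(tr M)³/27 + (tr M)·s/3 − det M = 4.592593.
Three real roots ⇒ use the trigonometric (Viète) form: r = 2√(−p/3) = 4.216370, φ = arccos(3q/(p·r)) = arccos(-0.245077) = 1.818395 rad.
y_k = r·cos(φ/3 − 2πk/3) for k = 0, 1, 2 gives y = 3.465257, 0.347594, -3.812852.
λ_k = y_k + 3.333333 gives λ = 6.7986, 3.6809, -0.4795 (check: the sum is 10.0000 = tr M).

Hence λ_max = 6.7986 and λ_min = -0.4795.


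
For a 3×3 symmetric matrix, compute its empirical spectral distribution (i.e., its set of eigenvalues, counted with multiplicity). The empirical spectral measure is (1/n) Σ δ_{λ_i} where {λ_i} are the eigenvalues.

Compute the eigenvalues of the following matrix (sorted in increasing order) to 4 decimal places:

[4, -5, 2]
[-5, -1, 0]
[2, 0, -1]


Since M is real symmetric, all three eigenvalues are real; they are the roots of det(λI − M) = λ³ − (tr M) λ² + s λ − det M, where s is the sum of the principal 2×2 minors.
tr M = 4 + (-1) + (-1) = 2.
s = (4·(-1) − (-5)²) + (4·(-1) − 2²) + ((-1)·(-1) − 0²) = -29 + (-8) + 1 = -36.
det M (expand along row 1) = 4·1 − (-5)·5 + 2·2 = 33.
Characteristic polynomial: λ³ − 2λ² − 36λ − 33 = 0.
Substitute λ = y + (tr M)/3 = y + 0.666667 to remove the quadratic term: y³ + p·y + q = 0 with p = s − (tr M)²/3 = -37.333333 and q = −2(tr M)³/27 + (tr M)·s/3 − det M = -57.592593.
Three real roots ⇒ use the trigonometric (Viète) form: r = 2√(−p/3) = 7.055337, φ = arccos(3q/(p·r)) = arccos(0.655954) = 0.855351 rad.
y_k = r·cos(φ/3 − 2πk/3) for k = 0, 1, 2 gives y = 6.770504, -1.666667, -5.103838.
λ_k = y_k + 0.666667 gives λ = 7.4372, -1.0000, -4.4372 (check: the sum is 2.0000 = tr M).

Eigenvalues sorted in increasing order: [-4.4372, -1.0000, 7.4372].


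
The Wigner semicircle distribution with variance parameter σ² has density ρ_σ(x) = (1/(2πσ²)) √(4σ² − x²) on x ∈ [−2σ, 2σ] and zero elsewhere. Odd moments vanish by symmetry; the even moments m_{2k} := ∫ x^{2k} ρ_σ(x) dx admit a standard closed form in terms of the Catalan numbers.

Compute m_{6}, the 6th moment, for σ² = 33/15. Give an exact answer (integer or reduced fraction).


By the scaled semicircle moment identity, m_{2k} = σ^{2k} · C_k with k = 3.
C_3 = (1/(k+1)) · C(2k, k) = (1/4) · C(6, 3) = (1/4) · 20 = 5.
σ^{2k} = (σ²)^k = (33/15)^3 = 1331/125.

Therefore m_{6} = σ^{6} · C_3 = (1331/125) · 5 = 1331/25.


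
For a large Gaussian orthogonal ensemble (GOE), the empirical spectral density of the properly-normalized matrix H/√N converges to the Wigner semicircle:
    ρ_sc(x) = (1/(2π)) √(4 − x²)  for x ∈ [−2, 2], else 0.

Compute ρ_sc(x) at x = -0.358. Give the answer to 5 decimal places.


ρ_sc(x) = (1/(2π)) √(4 − x²). With x = -0.358:
  4 − x² = 4 − (-0.358)² = 4 − 0.128164 = 3.871836.
  √(4 − x²) = 1.967698.
  1/(2π) = 0.159155.
  ρ_sc(-0.358) = 0.159155 · 1.967698 = 0.313169.

Rounded to 5 decimal places: ρ_sc(-0.358) ≈ 0.31317.


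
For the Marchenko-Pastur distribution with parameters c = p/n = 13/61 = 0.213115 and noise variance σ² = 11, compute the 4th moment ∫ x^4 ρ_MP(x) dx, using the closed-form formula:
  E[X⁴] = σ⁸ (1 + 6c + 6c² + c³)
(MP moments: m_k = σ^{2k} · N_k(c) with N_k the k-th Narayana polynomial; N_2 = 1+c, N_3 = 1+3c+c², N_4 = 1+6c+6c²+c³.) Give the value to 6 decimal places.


E[X⁴] = σ⁸ (1 + 6c + 6c² + c³) (fourth MP moment). With σ² = 11 (so σ⁸ = 14641) and c = 13/61 = 0.213115: E[X⁴] = 14641 · (1 + 6·0.213115 + 6·(0.213115)² + (0.213115)³) = 14641 · 2.560875.

So E[X^4] = 37493.772915.


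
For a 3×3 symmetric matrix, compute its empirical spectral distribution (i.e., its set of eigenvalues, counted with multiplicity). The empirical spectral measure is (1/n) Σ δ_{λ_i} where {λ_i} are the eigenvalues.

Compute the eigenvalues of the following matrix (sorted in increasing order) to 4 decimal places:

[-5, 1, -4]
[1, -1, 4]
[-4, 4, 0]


Since M is real symmetric, all three eigenvalues are real; they are the roots of det(λI − M) = λ³ − (tr M) λ² + s λ − det M, where s is the sum of the principal 2×2 minors.
tr M = -5 + (-1) + 0 = -6.
s = ((-5)·(-1) − 1²) + ((-5)·0 − (-4)²) + ((-1)·0 − 4²) = 4 + (-16) + (-16) = -28.
det M (expand along row 1) = (-5)·(-16) − 1·16 + (-4)·0 = 64.
Characteristic polynomial: λ³ + 6λ² − 28λ − 64 = 0.
Substitute λ = y + (tr M)/3 = y − 2.000000 to remove the quadratic term: y³ + p·y + q = 0 with p = s − (tr M)²/3 = -40.000000 and q = −2(tr M)³/27 + (tr M)·s/3 − det M = 8.000000.
Three real roots ⇒ use the trigonometric (Viète) form: r = 2√(−p/3) = 7.302967, φ = arccos(3q/(p·r)) = arccos(-0.082158) = 1.653047 rad.
y_k = r·cos(φ/3 − 2πk/3) for k = 0, 1, 2 gives y = 6.222078, 0.200201, -6.422279.
λ_k = y_k − 2.000000 gives λ = 4.2221, -1.7998, -8.4223 (check: the sum is -6.0000 = tr M).

Eigenvalues sorted in increasing order: [-8.4223, -1.7998, 4.2221].


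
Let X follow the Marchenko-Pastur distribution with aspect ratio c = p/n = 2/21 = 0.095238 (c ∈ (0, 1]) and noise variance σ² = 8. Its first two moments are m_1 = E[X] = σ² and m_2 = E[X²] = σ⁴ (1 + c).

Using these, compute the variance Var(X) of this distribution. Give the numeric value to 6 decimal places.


m_1 = E[X] = σ² = 8, so m_1² = 64.
m_2 = E[X²] = σ⁴ (1 + c) = 64 · (1 + 0.095238) = 64 · 1.095238 = 70.095238.
(Note m_2 − m_1² simplifies to c · σ⁴ = 0.095238 · 64.)

Var(X) = m_2 − m_1² = 70.095238 − 64 = 6.095238.


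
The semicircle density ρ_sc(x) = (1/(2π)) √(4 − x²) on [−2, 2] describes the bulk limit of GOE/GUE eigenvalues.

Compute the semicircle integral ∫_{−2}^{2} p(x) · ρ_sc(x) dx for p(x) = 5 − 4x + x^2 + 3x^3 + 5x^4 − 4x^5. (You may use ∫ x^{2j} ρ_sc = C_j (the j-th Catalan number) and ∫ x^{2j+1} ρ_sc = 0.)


Write p(x) = Σ a_i x^i, split into monomials and integrate each against ρ_sc separately.
Using ∫ x^{2j} ρ_sc = C_j = (1/(j+1)) C(2j, j) (Catalan numbers) and ∫ x^{2j+1} ρ_sc = 0 (odd monomials vanish by symmetry):
  i = 0 (even): a_0 · C_{0} = 5 · 1 = 5
  i = 1 (odd): ∫ x^1 ρ_sc = 0 (vanishes)
  i = 2 (even): a_2 · C_{1} = 1 · 1 = 1
  i = 3 (odd): ∫ x^3 ρ_sc = 0 (vanishes)
  i = 4 (even): a_4 · C_{2} = 5 · 2 = 10
  i = 5 (odd): ∫ x^5 ρ_sc = 0 (vanishes)

Summing the contributions: ∫_{−2}^{2} p(x) ρ_sc(x) dx = 5 + 1 + 10 = 16.


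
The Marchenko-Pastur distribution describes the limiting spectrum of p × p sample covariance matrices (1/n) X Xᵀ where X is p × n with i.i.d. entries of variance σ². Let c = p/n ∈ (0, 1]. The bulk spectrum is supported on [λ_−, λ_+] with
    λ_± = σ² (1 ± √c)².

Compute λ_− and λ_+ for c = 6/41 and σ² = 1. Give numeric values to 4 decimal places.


c = 6/41 = 0.146341; √c = 0.382546.
λ_− = σ² (1 − √c)² = 1 · (1 − 0.382546)² = 1 · (0.617454)² = 0.381249.
λ_+ = σ² (1 + √c)² = 1 · (1 + 0.382546)² = 1 · (1.382546)² = 1.911434.

Rounded to 4 decimal places: λ_− ≈ 0.3812, λ_+ ≈ 1.9114.


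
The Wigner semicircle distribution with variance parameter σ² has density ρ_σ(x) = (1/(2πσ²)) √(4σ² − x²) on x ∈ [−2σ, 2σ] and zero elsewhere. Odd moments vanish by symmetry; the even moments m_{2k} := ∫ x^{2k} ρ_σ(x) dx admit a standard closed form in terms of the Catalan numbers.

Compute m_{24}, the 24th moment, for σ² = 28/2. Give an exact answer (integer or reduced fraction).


By the scaled semicircle moment identity, m_{2k} = σ^{2k} · C_k with k = 12.
C_12 = (1/(k+1)) · C(2k, k) = (1/13) · C(24, 12) = (1/13) · 2704156 = 208012.
σ^{2k} = (σ²)^k = (28/2)^12 = 56693912375296.

Therefore m_{24} = σ^{24} · C_12 = 56693912375296 · 208012 = 11793014101010071552.


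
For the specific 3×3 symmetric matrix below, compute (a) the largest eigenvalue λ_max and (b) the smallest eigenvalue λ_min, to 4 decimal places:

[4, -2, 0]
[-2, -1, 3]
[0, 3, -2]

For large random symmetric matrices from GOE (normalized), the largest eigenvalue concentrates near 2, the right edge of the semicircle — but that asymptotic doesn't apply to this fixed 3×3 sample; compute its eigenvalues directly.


Since M is real symmetric, all three eigenvalues are real; they are the roots of det(λI − M) = λ³ − (tr M) λ² + s λ − det M, where s is the sum of the principal 2×2 minors.
tr M = 4 + (-1) + (-2) = 1.
s = (4·(-1) − (-2)²) + (4·(-2) − 0²) + ((-1)·(-2) − 3²) = -8 + (-8) + (-7) = -23.
det M (expand along row 1) = 4·(-7) − (-2)·4 + 0·(-6) = -20.
Characteristic polynomial: λ³ − λ² − 23λ + 20 = 0.
Substitute λ = y + (tr M)/3 = y + 0.333333 to remove the quadratic term: y³ + p·y + q = 0 with p = s − (tr M)²/3 = -23.333333 and q = −2(tr M)³/27 + (tr M)·s/3 − det M = 12.259259.
Three real roots ⇒ use the trigonometric (Viète) form: r = 2√(−p/3) = 5.577734, φ = arccos(3q/(p·r)) = arccos(-0.282586) = 1.857285 rad.
y_k = r·cos(φ/3 − 2πk/3) for k = 0, 1, 2 gives y = 4.542528, 0.531844, -5.074372.
λ_k = y_k + 0.333333 gives λ = 4.8759, 0.8652, -4.7410 (check: the sum is 1.0000 = tr M).

Hence λ_max = 4.8759 and λ_min = -4.7410.


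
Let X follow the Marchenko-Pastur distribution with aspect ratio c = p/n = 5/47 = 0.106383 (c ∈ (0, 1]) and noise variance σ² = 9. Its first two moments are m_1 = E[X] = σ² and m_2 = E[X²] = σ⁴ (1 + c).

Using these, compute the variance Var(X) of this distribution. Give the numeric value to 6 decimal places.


m_1 = E[X] = σ² = 9, so m_1² = 81.
m_2 = E[X²] = σ⁴ (1 + c) = 81 · (1 + 0.106383) = 81 · 1.106383 = 89.617021.
(Note m_2 − m_1² simplifies to c · σ⁴ = 0.106383 · 81.)

Var(X) = m_2 − m_1² = 89.617021 − 81 = 8.617021.


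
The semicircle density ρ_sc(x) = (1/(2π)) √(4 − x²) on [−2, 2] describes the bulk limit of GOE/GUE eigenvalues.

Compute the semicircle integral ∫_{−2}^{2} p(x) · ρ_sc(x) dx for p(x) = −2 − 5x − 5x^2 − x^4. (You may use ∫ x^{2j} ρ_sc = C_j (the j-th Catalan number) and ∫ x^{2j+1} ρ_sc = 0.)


Write p(x) = Σ a_i x^i, split into monomials and integrate each against ρ_sc separately.
Using ∫ x^{2j} ρ_sc = C_j = (1/(j+1)) C(2j, j) (Catalan numbers) and ∫ x^{2j+1} ρ_sc = 0 (odd monomials vanish by symmetry):
  i = 0 (even): a_0 · C_{0} = -2 · 1 = -2
  i = 1 (odd): ∫ x^1 ρ_sc = 0 (vanishes)
  i = 2 (even): a_2 · C_{1} = -5 · 1 = -5
  i = 4 (even): a_4 · C_{2} = -1 · 2 = -2

Summing the contributions: ∫_{−2}^{2} p(x) ρ_sc(x) dx = (-2) + (-5) + (-2) = -9.


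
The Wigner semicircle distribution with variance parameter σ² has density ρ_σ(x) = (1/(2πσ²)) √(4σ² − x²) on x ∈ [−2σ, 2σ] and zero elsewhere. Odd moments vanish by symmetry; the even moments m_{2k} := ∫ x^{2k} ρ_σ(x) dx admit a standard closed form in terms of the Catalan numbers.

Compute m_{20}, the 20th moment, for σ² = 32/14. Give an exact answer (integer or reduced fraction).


By the scaled semicircle moment identity, m_{2k} = σ^{2k} · C_k with k = 10.
C_10 = (1/(k+1)) · C(2k, k) = (1/11) · C(20, 10) = (1/11) · 184756 = 16796.
σ^{2k} = (σ²)^k = (32/14)^10 = 1099511627776/282475249.

Therefore m_{20} = σ^{20} · C_10 = (1099511627776/282475249) · 16796 = 18467397300125696/282475249.


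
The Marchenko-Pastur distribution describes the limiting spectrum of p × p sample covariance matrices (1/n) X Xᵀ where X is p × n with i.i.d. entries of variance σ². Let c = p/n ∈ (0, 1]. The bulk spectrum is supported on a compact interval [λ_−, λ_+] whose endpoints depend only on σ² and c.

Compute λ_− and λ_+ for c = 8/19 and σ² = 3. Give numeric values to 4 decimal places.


c = 8/19 = 0.421053; √c = 0.648886.
λ_− = σ² (1 − √c)² = 3 · (1 − 0.648886)² = 3 · (0.351114)² = 0.369844.
λ_+ = σ² (1 + √c)² = 3 · (1 + 0.648886)² = 3 · (1.648886)² = 8.156472.

Rounded to 4 decimal places: λ_− ≈ 0.3698, λ_+ ≈ 8.1565.


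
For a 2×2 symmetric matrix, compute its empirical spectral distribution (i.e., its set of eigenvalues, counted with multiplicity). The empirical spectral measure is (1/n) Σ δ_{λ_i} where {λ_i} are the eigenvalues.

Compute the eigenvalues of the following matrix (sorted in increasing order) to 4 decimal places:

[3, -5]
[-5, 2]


Since M is real symmetric, both eigenvalues are real; they are the roots of det(λI − M) = λ² − (tr M) λ + det M.
tr M = 3 + 2 = 5.
det M = 3·2 − (-5)² = 6 − 25 = -19.
Characteristic polynomial: λ² − 5λ − 19 = 0.
Discriminant Δ = (tr M)² − 4·det M = 25 − (-76) = 101; √Δ = 10.049876.
λ = (tr M ± √Δ)/2 = (5 ± 10.049876)/2, giving (tr M − √Δ)/2 = -2.5249 and (tr M + √Δ)/2 = 7.5249.

Eigenvalues sorted in increasing order: [-2.5249, 7.5249].


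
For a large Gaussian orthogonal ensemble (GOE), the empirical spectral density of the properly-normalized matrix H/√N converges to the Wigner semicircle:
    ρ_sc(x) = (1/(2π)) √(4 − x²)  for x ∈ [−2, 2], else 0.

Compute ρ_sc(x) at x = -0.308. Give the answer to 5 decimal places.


ρ_sc(x) = (1/(2π)) √(4 − x²). With x = -0.308:
  4 − x² = 4 − (-0.308)² = 4 − 0.094864 = 3.905136.
  √(4 − x²) = 1.976142.
  1/(2π) = 0.159155.
  ρ_sc(-0.308) = 0.159155 · 1.976142 = 0.314513.

Rounded to 5 decimal places: ρ_sc(-0.308) ≈ 0.31451.


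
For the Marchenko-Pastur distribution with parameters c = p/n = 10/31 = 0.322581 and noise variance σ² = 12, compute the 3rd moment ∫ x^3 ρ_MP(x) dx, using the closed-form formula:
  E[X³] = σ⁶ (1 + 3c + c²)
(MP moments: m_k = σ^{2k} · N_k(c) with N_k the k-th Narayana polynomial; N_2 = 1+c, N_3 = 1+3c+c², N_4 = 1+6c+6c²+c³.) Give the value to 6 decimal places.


E[X³] = σ⁶ (1 + 3c + c²) (third MP moment). With σ² = 12 (so σ⁶ = 1728) and c = 10/31 = 0.322581: E[X³] = 1728 · (1 + 3·0.322581 + (0.322581)²) = 1728 · 2.071800.

So E[X^3] = 3580.070760.


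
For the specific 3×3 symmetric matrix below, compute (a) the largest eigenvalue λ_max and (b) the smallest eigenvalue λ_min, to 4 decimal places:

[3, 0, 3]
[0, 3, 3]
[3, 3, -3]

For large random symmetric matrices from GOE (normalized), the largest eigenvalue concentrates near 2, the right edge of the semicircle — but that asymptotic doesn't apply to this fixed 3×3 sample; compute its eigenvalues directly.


Since M is real symmetric, all three eigenvalues are real; they are the roots of det(λI − M) = λ³ − (tr M) λ² + s λ − det M, where s is the sum of the principal 2×2 minors.
tr M = 3 + 3 + (-3) = 3.
s = (3·3 − 0²) + (3·(-3) − 3²) + (3·(-3) − 3²) = 9 + (-18) + (-18) = -27.
det M (expand along row 1) = 3·(-18) − 0·(-9) + 3·(-9) = -81.
Characteristic polynomial: λ³ − 3λ² − 27λ + 81 = 0.
Substitute λ = y + (tr M)/3 = y + 1.000000 to remove the quadratic term: y³ + p·y + q = 0 with p = s − (tr M)²/3 = -30.000000 and q = −2(tr M)³/27 + (tr M)·s/3 − det M = 52.000000.
Three real roots ⇒ use the trigonometric (Viète) form: r = 2√(−p/3) = 6.324555, φ = arccos(3q/(p·r)) = arccos(-0.822192) = 2.536048 rad.
y_k = r·cos(φ/3 − 2πk/3) for k = 0, 1, 2 gives y = 4.196152, 2.000000, -6.196152.
λ_k = y_k + 1.000000 gives λ = 5.1962, 3.0000, -5.1962 (check: the sum is 3.0000 = tr M).

Hence λ_max = 5.1962 and λ_min = -5.1962.


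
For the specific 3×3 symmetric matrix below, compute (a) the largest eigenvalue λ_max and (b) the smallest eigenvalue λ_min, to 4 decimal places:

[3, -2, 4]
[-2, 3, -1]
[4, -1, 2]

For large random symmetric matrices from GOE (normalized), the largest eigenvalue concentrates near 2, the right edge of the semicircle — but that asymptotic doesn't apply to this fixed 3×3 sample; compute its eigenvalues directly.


Since M is real symmetric, all three eigenvalues are real; they are the roots of det(λI − M) = λ³ − (tr M) λ² + s λ − det M, where s is the sum of the principal 2×2 minors.
tr M = 3 + 3 + 2 = 8.
s = (3·3 − (-2)²) + (3·2 − 4²) + (3·2 − (-1)²) = 5 + (-10) + 5 = 0.
det M (expand along row 1) = 3·5 − (-2)·0 + 4·(-10) = -25.
Characteristic polynomial: λ³ − 8λ² + 25 = 0.
Substitute λ = y + (tr M)/3 = y + 2.666667 to remove the quadratic term: y³ + p·y + q = 0 with p = s − (tr M)²/3 = -21.333333 and q = −2(tr M)³/27 + (tr M)·s/3 − det M = -12.925926.
Three real roots ⇒ use the trigonometric (Viète) form: r = 2√(−p/3) = 5.333333, φ = arccos(3q/(p·r)) = arccos(0.340820) = 1.223007 rad.
y_k = r·cos(φ/3 − 2πk/3) for k = 0, 1, 2 gives y = 4.896253, -0.616908, -4.279345.
λ_k = y_k + 2.666667 gives λ = 7.5629, 2.0498, -1.6127 (check: the sum is 8.0000 = tr M).

Hence λ_max = 7.5629 and λ_min = -1.6127.


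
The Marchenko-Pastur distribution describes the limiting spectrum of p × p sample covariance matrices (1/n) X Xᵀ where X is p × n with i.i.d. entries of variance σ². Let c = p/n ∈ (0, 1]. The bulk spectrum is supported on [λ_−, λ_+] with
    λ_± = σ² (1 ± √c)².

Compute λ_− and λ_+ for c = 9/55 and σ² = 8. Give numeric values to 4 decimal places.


c = 9/55 = 0.163636; √c = 0.404520.
λ_− = σ² (1 − √c)² = 8 · (1 − 0.404520)² = 8 · (0.595480)² = 2.836772.
λ_+ = σ² (1 + √c)² = 8 · (1 + 0.404520)² = 8 · (1.404520)² = 15.781410.

Rounded to 4 decimal places: λ_− ≈ 2.8368, λ_+ ≈ 15.7814.


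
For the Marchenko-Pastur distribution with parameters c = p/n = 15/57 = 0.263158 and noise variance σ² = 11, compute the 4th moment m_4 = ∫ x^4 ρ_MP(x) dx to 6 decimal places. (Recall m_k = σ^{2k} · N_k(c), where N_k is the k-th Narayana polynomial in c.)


E[X⁴] = σ⁸ (1 + 6c + 6c² + c³) (fourth MP moment). With σ² = 11 (so σ⁸ = 14641) and c = 15/57 = 0.263158: E[X⁴] = 14641 · (1 + 6·0.263158 + 6·(0.263158)² + (0.263158)³) = 14641 · 3.012684.

So E[X^4] = 44108.707392.


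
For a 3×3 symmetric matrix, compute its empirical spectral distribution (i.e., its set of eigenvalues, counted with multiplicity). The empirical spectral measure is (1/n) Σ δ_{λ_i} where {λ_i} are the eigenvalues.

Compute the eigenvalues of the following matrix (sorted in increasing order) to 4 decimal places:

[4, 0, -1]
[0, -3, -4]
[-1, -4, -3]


Since M is real symmetric, all three eigenvalues are real; they are the roots of det(λI − M) = λ³ − (tr M) λ² + s λ − det M, where s is the sum of the principal 2×2 minors.
tr M = 4 + (-3) + (-3) = -2.
s = (4·(-3) − 0²) + (4·(-3) − (-1)²) + ((-3)·(-3) − (-4)²) = -12 + (-13) + (-7) = -32.
det M (expand along row 1) = 4·(-7) − 0·(-4) + (-1)·(-3) = -25.
Characteristic polynomial: λ³ + 2λ² − 32λ + 25 = 0.
Substitute λ = y + (tr M)/3 = y − 0.666667 to remove the quadratic term: y³ + p·y + q = 0 with p = s − (tr M)²/3 = -33.333333 and q = −2(tr M)³/27 + (tr M)·s/3 − det M = 46.925926.
Three real roots ⇒ use the trigonometric (Viète) form: r = 2√(−p/3) = 6.666667, φ = arccos(3q/(p·r)) = arccos(-0.633500) = 2.256865 rad.
y_k = r·cos(φ/3 − 2πk/3) for k = 0, 1, 2 gives y = 4.867515, 1.511342, -6.378857.
λ_k = y_k − 0.666667 gives λ = 4.2008, 0.8447, -7.0455 (check: the sum is -2.0000 = tr M).

Eigenvalues sorted in increasing order: [-7.0455, 0.8447, 4.2008].


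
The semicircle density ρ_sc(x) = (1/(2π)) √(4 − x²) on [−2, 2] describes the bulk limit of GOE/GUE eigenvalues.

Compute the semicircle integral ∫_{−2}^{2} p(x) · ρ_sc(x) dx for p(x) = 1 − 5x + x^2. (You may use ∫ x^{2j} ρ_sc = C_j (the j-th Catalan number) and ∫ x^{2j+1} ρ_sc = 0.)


Write p(x) = Σ a_i x^i, split into monomials and integrate each against ρ_sc separately.
Using ∫ x^{2j} ρ_sc = C_j = (1/(j+1)) C(2j, j) (Catalan numbers) and ∫ x^{2j+1} ρ_sc = 0 (odd monomials vanish by symmetry):
  i = 0 (even): a_0 · C_{0} = 1 · 1 = 1
  i = 1 (odd): ∫ x^1 ρ_sc = 0 (vanishes)
  i = 2 (even): a_2 · C_{1} = 1 · 1 = 1

Summing the contributions: ∫_{−2}^{2} p(x) ρ_sc(x) dx = 1 + 1 = 2.


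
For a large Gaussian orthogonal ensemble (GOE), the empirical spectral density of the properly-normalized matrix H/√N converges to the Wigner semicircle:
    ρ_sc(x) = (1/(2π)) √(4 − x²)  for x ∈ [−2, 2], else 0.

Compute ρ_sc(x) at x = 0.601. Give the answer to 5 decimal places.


ρ_sc(x) = (1/(2π)) √(4 − x²). With x = 0.601:
  4 − x² = 4 − (0.601)² = 4 − 0.361201 = 3.638799.
  √(4 − x²) = 1.907564.
  1/(2π) = 0.159155.
  ρ_sc(0.601) = 0.159155 · 1.907564 = 0.303598.

Rounded to 5 decimal places: ρ_sc(0.601) ≈ 0.30360.


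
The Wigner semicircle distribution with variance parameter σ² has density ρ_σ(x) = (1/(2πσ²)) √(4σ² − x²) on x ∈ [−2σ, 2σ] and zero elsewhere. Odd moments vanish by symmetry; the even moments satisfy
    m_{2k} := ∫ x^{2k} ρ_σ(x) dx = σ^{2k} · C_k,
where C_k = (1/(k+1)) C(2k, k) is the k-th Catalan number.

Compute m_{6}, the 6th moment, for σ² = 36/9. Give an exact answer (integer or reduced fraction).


By the scaled semicircle moment identity, m_{2k} = σ^{2k} · C_k with k = 3.
C_3 = (1/(k+1)) · C(2k, k) = (1/4) · C(6, 3) = (1/4) · 20 = 5.
σ^{2k} = (σ²)^k = (36/9)^3 = 64.

Therefore m_{6} = σ^{6} · C_3 = 64 · 5 = 320.


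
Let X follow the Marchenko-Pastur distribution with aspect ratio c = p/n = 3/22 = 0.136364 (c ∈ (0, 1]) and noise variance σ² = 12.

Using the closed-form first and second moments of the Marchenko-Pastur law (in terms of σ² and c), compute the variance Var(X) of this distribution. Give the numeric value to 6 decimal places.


Recall the MP moments m_1 = E[X] = σ² and m_2 = E[X²] = σ⁴ (1 + c).
m_1 = E[X] = σ² = 12, so m_1² = 144.
m_2 = E[X²] = σ⁴ (1 + c) = 144 · (1 + 0.136364) = 144 · 1.136364 = 163.636364.
(Note m_2 − m_1² simplifies to c · σ⁴ = 0.136364 · 144.)

Var(X) = m_2 − m_1² = 163.636364 − 144 = 19.636364.


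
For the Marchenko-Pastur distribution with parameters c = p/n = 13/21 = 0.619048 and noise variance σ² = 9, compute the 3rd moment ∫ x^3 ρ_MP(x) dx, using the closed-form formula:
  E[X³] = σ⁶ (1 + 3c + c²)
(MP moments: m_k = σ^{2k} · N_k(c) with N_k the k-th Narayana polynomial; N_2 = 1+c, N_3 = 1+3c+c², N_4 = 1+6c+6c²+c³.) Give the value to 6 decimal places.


E[X³] = σ⁶ (1 + 3c + c²) (third MP moment). With σ² = 9 (so σ⁶ = 729) and c = 13/21 = 0.619048: E[X³] = 729 · (1 + 3·0.619048 + (0.619048)²) = 729 · 3.240363.

So E[X^3] = 2362.224490.


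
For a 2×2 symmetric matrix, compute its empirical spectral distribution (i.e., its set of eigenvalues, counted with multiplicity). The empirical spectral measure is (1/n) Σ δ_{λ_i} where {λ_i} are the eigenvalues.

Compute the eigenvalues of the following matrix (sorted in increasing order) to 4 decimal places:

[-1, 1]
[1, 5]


Since M is real symmetric, both eigenvalues are real; they are the roots of det(λI − M) = λ² − (tr M) λ + det M.
tr M = -1 + 5 = 4.
det M = (-1)·5 − 1² = -5 − 1 = -6.
Characteristic polynomial: λ² − 4λ − 6 = 0.
Discriminant Δ = (tr M)² − 4·det M = 16 − (-24) = 40; √Δ = 6.324555.
λ = (tr M ± √Δ)/2 = (4 ± 6.324555)/2, giving (tr M − √Δ)/2 = -1.1623 and (tr M + √Δ)/2 = 5.1623.

Eigenvalues sorted in increasing order: [-1.1623, 5.1623].


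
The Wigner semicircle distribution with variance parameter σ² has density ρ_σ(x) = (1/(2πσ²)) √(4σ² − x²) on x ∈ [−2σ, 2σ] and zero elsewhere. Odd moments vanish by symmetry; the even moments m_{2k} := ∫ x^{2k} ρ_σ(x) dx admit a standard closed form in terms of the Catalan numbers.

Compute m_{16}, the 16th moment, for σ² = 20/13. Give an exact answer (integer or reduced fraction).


By the scaled semicircle moment identity, m_{2k} = σ^{2k} · C_k with k = 8.
C_8 = (1/(k+1)) · C(2k, k) = (1/9) · C(16, 8) = (1/9) · 12870 = 1430.
σ^{2k} = (σ²)^k = (20/13)^8 = 25600000000/815730721.

Therefore m_{16} = σ^{16} · C_8 = (25600000000/815730721) · 1430 = 2816000000000/62748517.
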